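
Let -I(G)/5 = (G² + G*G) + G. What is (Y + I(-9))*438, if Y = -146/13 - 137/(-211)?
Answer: -931809960/2743 ≈ -3.3970e+5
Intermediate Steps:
Y = -29025/2743 (Y = -146*1/13 - 137*(-1/211) = -146/13 + 137/211 = -29025/2743 ≈ -10.581)
I(G) = -10*G² - 5*G (I(G) = -5*((G² + G*G) + G) = -5*((G² + G²) + G) = -5*(2*G² + G) = -5*(G + 2*G²) = -10*G² - 5*G)
(Y + I(-9))*438 = (-29025/2743 - 5*(-9)*(1 + 2*(-9)))*438 = (-29025/2743 - 5*(-9)*(1 - 18))*438 = (-29025/2743 - 5*(-9)*(-17))*438 = (-29025/2743 - 765)*438 = -2127420/2743*438 = -931809960/2743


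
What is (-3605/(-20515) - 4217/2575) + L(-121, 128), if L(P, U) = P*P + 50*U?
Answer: 222287453449/10565225 ≈ 21040.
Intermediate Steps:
L(P, U) = P**2 + 50*U
(-3605/(-20515) - 4217/2575) + L(-121, 128) = (-3605/(-20515) - 4217/2575) + ((-121)**2 + 50*128) = (-3605*(-1/20515) - 4217*1/2575) + (14641 + 6400) = (721/4103 - 4217/2575) + 21041 = -15445776/10565225 + 21041 = 222287453449/10565225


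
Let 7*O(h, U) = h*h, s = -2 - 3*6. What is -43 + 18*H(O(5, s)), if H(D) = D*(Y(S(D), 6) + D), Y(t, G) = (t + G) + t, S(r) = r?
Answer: 50543/49 ≈ 1031.5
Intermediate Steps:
s = -20 (s = -2 - 18 = -20)
Y(t, G) = G + 2*t (Y(t, G) = (G + t) + t = G + 2*t)
O(h, U) = h²/7 (O(h, U) = (h*h)/7 = h²/7)
H(D) = D*(6 + 3*D) (H(D) = D*((6 + 2*D) + D) = D*(6 + 3*D))
-43 + 18*H(O(5, s)) = -43 + 18*(3*((⅐)*5²)*(2 + (⅐)*5²)) = -43 + 18*(3*((⅐)*25)*(2 + (⅐)*25)) = -43 + 18*(3*(25/7)*(2 + 25/7)) = -43 + 18*(3*(25/7)*(39/7)) = -43 + 18*(2925/49) = -43 + 52650/49 = 50543/49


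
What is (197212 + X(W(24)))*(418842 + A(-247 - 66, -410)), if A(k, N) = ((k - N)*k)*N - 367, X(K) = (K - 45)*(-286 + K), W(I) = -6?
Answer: 2729032934440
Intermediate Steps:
X(K) = (-286 + K)*(-45 + K) (X(K) = (-45 + K)*(-286 + K) = (-286 + K)*(-45 + K))
A(k, N) = -367 + N*k*(k - N) (A(k, N) = (k*(k - N))*N - 367 = N*k*(k - N) - 367 = -367 + N*k*(k - N))
(197212 + X(W(24)))*(418842 + A(-247 - 66, -410)) = (197212 + (12870 + (-6)**2 - 331*(-6)))*(418842 + (-367 - 410*(-247 - 66)**2 - 1*(-247 - 66)*(-410)**2)) = (197212 + (12870 + 36 + 1986))*(418842 + (-367 - 410*(-313)**2 - 1*(-313)*168100)) = (197212 + 14892)*(418842 + (-367 - 410*97969 + 52615300)) = 212104*(418842 + (-367 - 40167290 + 52615300)) = 212104*(418842 + 12447643) = 212104*12866485 = 2729032934440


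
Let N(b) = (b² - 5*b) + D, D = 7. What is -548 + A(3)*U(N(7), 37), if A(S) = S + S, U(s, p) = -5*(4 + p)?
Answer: -1778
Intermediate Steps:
N(b) = 7 + b² - 5*b (N(b) = (b² - 5*b) + 7 = 7 + b² - 5*b)
U(s, p) = -20 - 5*p
A(S) = 2*S
-548 + A(3)*U(N(7), 37) = -548 + (2*3)*(-20 - 5*37) = -548 + 6*(-20 - 185) = -548 + 6*(-205) = -548 - 1230 = -1778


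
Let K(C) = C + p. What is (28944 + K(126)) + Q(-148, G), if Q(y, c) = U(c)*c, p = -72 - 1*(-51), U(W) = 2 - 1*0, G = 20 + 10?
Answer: 29109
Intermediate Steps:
G = 30
U(W) = 2 (U(W) = 2 + 0 = 2)
p = -21 (p = -72 + 51 = -21)
Q(y, c) = 2*c
K(C) = -21 + C (K(C) = C - 21 = -21 + C)
(28944 + K(126)) + Q(-148, G) = (28944 + (-21 + 126)) + 2*30 = (28944 + 105) + 60 = 29049 + 60 = 29109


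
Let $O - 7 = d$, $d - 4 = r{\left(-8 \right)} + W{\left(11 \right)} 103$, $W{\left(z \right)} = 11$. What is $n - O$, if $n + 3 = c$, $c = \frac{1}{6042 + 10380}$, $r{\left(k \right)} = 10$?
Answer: $- \frac{19000253}{16422} \approx -1157.0$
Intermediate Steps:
$c = \frac{1}{16422} \approx 6.0894 \cdot 10^{-5}$
$n = - \frac{49265}{16422}$ ($n = -3 + \frac{1}{16422} = - \frac{49265}{16422} \approx -2.9999$)
$d = 1147$ ($d = 4 + \left(10 + 11 \cdot 103\right) = 4 + \left(10 + 1133\right) = 4 + 1143 = 1147$)
$O = 1154$ ($O = 7 + 1147 = 1154$)
$n - O = - \frac{49265}{16422} - 1154 = - \frac{19000253}{16422}$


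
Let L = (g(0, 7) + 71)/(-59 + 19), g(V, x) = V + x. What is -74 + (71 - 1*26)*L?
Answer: -647/4 ≈ -161.75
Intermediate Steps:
L = -39/20 (L = ((0 + 7) + 71)/(-59 + 19) = (7 + 71)/(-40) = 78*(-1/40) = -39/20 ≈ -1.9500)
-74 + (71 - 1*26)*L = -74 + (71 - 1*26)*(-39/20) = -74 + (71 - 26)*(-39/20) = -74 + 45*(-39/20) = -74 - 351/4 = -647/4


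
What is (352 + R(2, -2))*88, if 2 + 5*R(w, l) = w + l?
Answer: 154704/5 ≈ 30941.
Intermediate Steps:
R(w, l) = -2/5 + l/5 + w/5 (R(w, l) = -2/5 + (w + l)/5 = -2/5 + (l + w)/5 = -2/5 + (l/5 + w/5) = -2/5 + l/5 + w/5)
(352 + R(2, -2))*88 = (352 + (-2/5 + (1/5)*(-2) + (1/5)*2))*88 = (352 + (-2/5 - 2/5 + 2/5))*88 = (352 - 2/5)*88 = (1758/5)*88 = 154704/5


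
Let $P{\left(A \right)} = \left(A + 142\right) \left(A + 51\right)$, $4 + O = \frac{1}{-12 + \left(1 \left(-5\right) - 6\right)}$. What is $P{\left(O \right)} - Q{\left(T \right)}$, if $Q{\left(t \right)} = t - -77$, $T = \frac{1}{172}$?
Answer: $\frac{582409875}{90988} \approx 6401.0$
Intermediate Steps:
$O = - \frac{93}{23}$ ($O = -4 + \frac{1}{-12 + \left(1 \left(-5\right) - 6\right)} = -4 + \frac{1}{-12 - 11} = -4 + \frac{1}{-23} = -4 - \frac{1}{23} = - \frac{93}{23} \approx -4.0435$)
$P{\left(A \right)} = \left(51 + A\right) \left(142 + A\right)$ ($P{\left(A \right)} = \left(142 + A\right) \left(51 + A\right) = \left(51 + A\right) \left(142 + A\right)$)
$T = \frac{1}{172} \approx 0.005814$
$Q{\left(t \right)} = 77 + t$ ($Q{\left(t \right)} = t + 77 = 77 + t$)
$P{\left(O \right)} - Q{\left(T \right)} = \left(7242 + \left(- \frac{93}{23}\right)^{2} + 193 \left(- \frac{93}{23}\right)\right) - \left(77 + \frac{1}{172}\right) = \left(7242 + \frac{8649}{529} - \frac{17949}{23}\right) - \frac{13245}{172} = \frac{3426840}{529} - \frac{13245}{172} = \frac{582409875}{90988}$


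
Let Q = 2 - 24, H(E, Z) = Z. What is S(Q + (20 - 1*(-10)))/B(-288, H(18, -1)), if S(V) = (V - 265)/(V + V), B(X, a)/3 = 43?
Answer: -257/2064 ≈ -0.12452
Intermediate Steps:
Q = -22
B(X, a) = 129 (B(X, a) = 3*43 = 129)
S(V) = (-265 + V)/(2*V) (S(V) = (-265 + V)/((2*V)) = (-265 + V)*(1/(2*V)) = (-265 + V)/(2*V))
S(Q + (20 - 1*(-10)))/B(-288, H(18, -1)) = ((-265 + (-22 + (20 - 1*(-10))))/(2*(-22 + (20 - 1*(-10)))))/129 = ((-265 + (-22 + (20 + 10)))/(2*(-22 + (20 + 10))))*(1/129) = ((-265 + (-22 + 30))/(2*(-22 + 30)))*(1/129) = ((1/2)*(-265 + 8)/8)*(1/129) = ((1/2)*(1/8)*(-257))*(1/129) = -257/16*1/129 = -257/2064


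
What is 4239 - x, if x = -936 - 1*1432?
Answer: 6607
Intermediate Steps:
x = -2368 (x = -936 - 1432 = -2368)
4239 - x = 4239 - 1*(-2368) = 4239 + 2368 = 6607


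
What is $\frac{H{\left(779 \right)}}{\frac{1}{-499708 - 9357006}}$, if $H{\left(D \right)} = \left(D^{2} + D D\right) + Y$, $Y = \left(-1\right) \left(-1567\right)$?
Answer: $-11978361831786$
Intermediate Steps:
$Y = 1567$
$H{\left(D \right)} = 1567 + 2 D^{2}$ ($H{\left(D \right)} = \left(D^{2} + D D\right) + 1567 = \left(D^{2} + D^{2}\right) + 1567 = 2 D^{2} + 1567 = 1567 + 2 D^{2}$)
$\frac{H{\left(779 \right)}}{\frac{1}{-499708 - 9357006}} = \frac{1567 + 2 \cdot 779^{2}}{\frac{1}{-499708 - 9357006}} = \frac{1567 + 2 \cdot 606841}{\frac{1}{-9856714}} = \frac{1567 + 1213682}{- \frac{1}{9856714}} = 1215249 \left(-9856714\right) = -11978361831786$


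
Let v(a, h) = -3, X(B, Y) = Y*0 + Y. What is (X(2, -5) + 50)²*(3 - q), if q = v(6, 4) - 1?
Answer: 14175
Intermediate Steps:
X(B, Y) = Y (X(B, Y) = 0 + Y = Y)
q = -4 (q = -3 - 1 = -4)
(X(2, -5) + 50)²*(3 - q) = (-5 + 50)²*(3 - 1*(-4)) = 45²*(3 + 4) = 2025*7 = 14175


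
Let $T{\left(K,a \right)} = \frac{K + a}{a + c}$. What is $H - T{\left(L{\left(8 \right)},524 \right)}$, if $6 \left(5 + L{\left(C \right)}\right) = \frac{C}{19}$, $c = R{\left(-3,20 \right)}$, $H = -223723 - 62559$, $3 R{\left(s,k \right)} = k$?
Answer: $- \frac{8659487523}{30248} \approx -2.8628 \cdot 10^{5}$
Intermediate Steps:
$R{\left(s,k \right)} = \frac{k}{3}$
$H = -286282$
$c = \frac{20}{3}$ ($c = \frac{1}{3} \cdot 20 = \frac{20}{3} \approx 6.6667$)
$L{\left(C \right)} = -5 + \frac{C}{114}$ ($L{\left(C \right)} = -5 + \frac{C \frac{1}{19}}{6} = -5 + \frac{\frac{1}{19} C}{6} = -5 + \frac{C}{114}$)
$T{\left(K,a \right)} = \frac{K + a}{\frac{20}{3} + a}$ ($T{\left(K,a \right)} = \frac{K + a}{a + \frac{20}{3}} = \frac{K + a}{\frac{20}{3} + a}$)
$H - T{\left(L{\left(8 \right)},524 \right)} = -286282 - \frac{3 \left(\left(-5 + \frac{1}{114} \cdot 8\right) + 524\right)}{20 + 3 \cdot 524} = -286282 - \frac{3 \left(\left(-5 + \frac{4}{57}\right) + 524\right)}{20 + 1572} = -286282 - \frac{3 \left(- \frac{281}{57} + 524\right)}{1592} = -286282 - 3 \cdot \frac{1}{1592} \cdot \frac{29587}{57} = -286282 - \frac{29587}{30248} = - \frac{8659487523}{30248}$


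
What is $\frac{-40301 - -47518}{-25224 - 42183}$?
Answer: $- \frac{7217}{67407} \approx -0.10707$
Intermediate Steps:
$\frac{-40301 - -47518}{-25224 - 42183} = \frac{-40301 + 47518}{-67407} = 7217 \left(- \frac{1}{67407}\right) = - \frac{7217}{67407}$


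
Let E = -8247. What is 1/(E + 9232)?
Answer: 1/985 ≈ 0.0010152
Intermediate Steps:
1/(E + 9232) = 1/(-8247 + 9232) = 1/985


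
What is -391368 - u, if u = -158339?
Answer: -233029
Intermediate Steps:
-391368 - u = -391368 - 1*(-158339) = -391368 + 158339 = -233029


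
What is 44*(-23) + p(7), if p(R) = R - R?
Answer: -1012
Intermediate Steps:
p(R) = 0
44*(-23) + p(7) = 44*(-23) + 0 = -1012 + 0 = -1012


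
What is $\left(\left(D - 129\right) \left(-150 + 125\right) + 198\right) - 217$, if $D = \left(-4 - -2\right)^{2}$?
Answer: $3106$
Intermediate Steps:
$D = 4$ ($D = \left(-4 + 2\right)^{2} = \left(-2\right)^{2} = 4$)
$\left(\left(D - 129\right) \left(-150 + 125\right) + 198\right) - 217 = \left(\left(4 - 129\right) \left(-150 + 125\right) + 198\right) - 217 = \left(\left(-125\right) \left(-25\right) + 198\right) - 217 = \left(3125 + 198\right) - 217 = 3323 - 217 = 3106$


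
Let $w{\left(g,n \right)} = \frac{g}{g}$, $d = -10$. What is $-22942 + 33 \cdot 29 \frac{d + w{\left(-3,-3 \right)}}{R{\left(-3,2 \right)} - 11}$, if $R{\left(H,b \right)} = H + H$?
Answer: $- \frac{381401}{17} \approx -22435.0$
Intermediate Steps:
$R{\left(H,b \right)} = 2 H$
$w{\left(g,n \right)} = 1$
$-22942 + 33 \cdot 29 \frac{d + w{\left(-3,-3 \right)}}{R{\left(-3,2 \right)} - 11} = -22942 + 33 \cdot 29 \frac{-10 + 1}{2 \left(-3\right) - 11} = -22942 + 957 \left(- \frac{9}{-6 - 11}\right) = -22942 + 957 \left(- \frac{9}{-17}\right) = -22942 + 957 \left(\left(-9\right) \left(- \frac{1}{17}\right)\right) = -22942 + 957 \cdot \frac{9}{17} = -22942 + \frac{8613}{17} = - \frac{381401}{17}$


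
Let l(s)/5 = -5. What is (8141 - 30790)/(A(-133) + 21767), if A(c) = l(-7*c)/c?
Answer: -3012317/2895036 ≈ -1.0405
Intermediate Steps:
l(s) = -25 (l(s) = 5*(-5) = -25)
A(c) = -25/c
(8141 - 30790)/(A(-133) + 21767) = (8141 - 30790)/(-25/(-133) + 21767) = -22649/(-25*(-1/133) + 21767) = -22649/(25/133 + 21767) = -22649/2895036/133 = -22649*133/2895036 = -3012317/2895036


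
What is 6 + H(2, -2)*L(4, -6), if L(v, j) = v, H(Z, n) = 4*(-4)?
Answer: -58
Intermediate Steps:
H(Z, n) = -16
6 + H(2, -2)*L(4, -6) = 6 - 16*4 = 6 - 64 = -58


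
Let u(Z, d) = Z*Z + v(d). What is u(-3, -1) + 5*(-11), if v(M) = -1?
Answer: -47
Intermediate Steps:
u(Z, d) = -1 + Z² (u(Z, d) = Z*Z - 1 = Z² - 1 = -1 + Z²)
u(-3, -1) + 5*(-11) = (-1 + (-3)²) + 5*(-11) = (-1 + 9) - 55 = 8 - 55 = -47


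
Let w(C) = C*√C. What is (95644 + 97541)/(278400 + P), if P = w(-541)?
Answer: 53782704000/77664900421 + 104513085*I*√541/77664900421 ≈ 0.6925 + 0.0313*I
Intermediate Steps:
w(C) = C^(3/2)
P = -541*I*√541 (P = (-541)^(3/2) = -541*I*√541 ≈ -12583.0*I)
(95644 + 97541)/(278400 + P) = (95644 + 97541)/(278400 - 541*I*√541) = 193185/(278400 - 541*I*√541)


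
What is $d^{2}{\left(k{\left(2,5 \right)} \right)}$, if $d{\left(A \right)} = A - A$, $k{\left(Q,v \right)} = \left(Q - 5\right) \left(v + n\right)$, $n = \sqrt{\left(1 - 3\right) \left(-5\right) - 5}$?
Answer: $0$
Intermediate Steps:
$n = \sqrt{5}$ ($n = \sqrt{\left(-2\right) \left(-5\right) - 5} = \sqrt{10 - 5} = \sqrt{5} \approx 2.2361$)
$k{\left(Q,v \right)} = \left(-5 + Q\right) \left(v + \sqrt{5}\right)$ ($k{\left(Q,v \right)} = \left(Q - 5\right) \left(v + \sqrt{5}\right) = \left(-5 + Q\right) \left(v + \sqrt{5}\right)$)
$d{\left(A \right)} = 0$
$d^{2}{\left(k{\left(2,5 \right)} \right)} = 0^{2} = 0$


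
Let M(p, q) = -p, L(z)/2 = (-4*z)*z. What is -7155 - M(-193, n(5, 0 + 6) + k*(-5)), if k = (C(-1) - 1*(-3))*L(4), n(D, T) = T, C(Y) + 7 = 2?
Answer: -7348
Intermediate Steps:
C(Y) = -5 (C(Y) = -7 + 2 = -5)
L(z) = -8*z**2 (L(z) = 2*((-4*z)*z) = 2*(-4*z**2) = -8*z**2)
k = 256 (k = (-5 - 1*(-3))*(-8*4**2) = (-5 + 3)*(-8*16) = -2*(-128) = 256)
-7155 - M(-193, n(5, 0 + 6) + k*(-5)) = -7155 - (-1)*(-193) = -7155 - 1*193 = -7155 - 193 = -7348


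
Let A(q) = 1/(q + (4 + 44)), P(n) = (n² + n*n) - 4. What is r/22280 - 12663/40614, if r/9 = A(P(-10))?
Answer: -1639041777/5256921440 ≈ -0.31179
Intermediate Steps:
P(n) = -4 + 2*n² (P(n) = (n² + n²) - 4 = 2*n² - 4 = -4 + 2*n²)
A(q) = 1/(48 + q) (A(q) = 1/(q + 48) = 1/(48 + q))
r = 9/244 (r = 9/(48 + (-4 + 2*(-10)²)) = 9/(48 + (-4 + 2*100)) = 9/(48 + (-4 + 200)) = 9/(48 + 196) = 9/244 ≈ 0.036885)
r/22280 - 12663/40614 = (9/244)/22280 - 12663/40614 = (9/244)*(1/22280) - 12663*1/40614 = 9/5436320 - 603/1934 = -1639041777/5256921440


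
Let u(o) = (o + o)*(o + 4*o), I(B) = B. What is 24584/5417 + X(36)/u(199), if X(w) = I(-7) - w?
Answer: 9735276909/2145186170 ≈ 4.5382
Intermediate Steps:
u(o) = 10*o**2 (u(o) = (2*o)*(5*o) = 10*o**2)
X(w) = -7 - w
24584/5417 + X(36)/u(199) = 24584/5417 + (-7 - 1*36)/((10*199**2)) = 24584*(1/5417) + (-7 - 36)/((10*39601)) = 24584/5417 - 43/396010 = 9735276909/2145186170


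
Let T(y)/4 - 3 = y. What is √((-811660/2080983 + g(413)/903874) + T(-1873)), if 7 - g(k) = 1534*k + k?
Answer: I*√6616949536773772089675465882/940473214071 ≈ 86.493*I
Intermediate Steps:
g(k) = 7 - 1535*k (g(k) = 7 - (1534*k + k) = 7 - 1535*k)
T(y) = 12 + 4*y
√((-811660/2080983 + g(413)/903874) + T(-1873)) = √((-811660/2080983 + (7 - 1535*413)/903874) + (12 + 4*(-1873))) = √((-811660*1/2080983 + (7 - 633955)*(1/903874)) + (12 - 7492)) = √((-811660/2080983 - 633948*1/903874) - 7480) = √((-811660/2080983 - 316974/451937) - 7480) = √(-1026436690862/940473214071 - 7480) = √(-7035766077941942/940473214071) = I*√6616949536773772089675465882/940473214071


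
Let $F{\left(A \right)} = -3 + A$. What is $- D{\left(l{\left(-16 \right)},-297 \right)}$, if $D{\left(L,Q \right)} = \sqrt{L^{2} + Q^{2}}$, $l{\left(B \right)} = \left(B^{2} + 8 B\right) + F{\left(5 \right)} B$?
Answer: $- 15 \sqrt{433} \approx -312.13$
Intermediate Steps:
$l{\left(B \right)} = B^{2} + 10 B$ ($l{\left(B \right)} = \left(B^{2} + 8 B\right) + \left(-3 + 5\right) B = \left(B^{2} + 8 B\right) + 2 B = B^{2} + 10 B$)
$- D{\left(l{\left(-16 \right)},-297 \right)} = - \sqrt{\left(- 16 \left(10 - 16\right)\right)^{2} + \left(-297\right)^{2}} = - \sqrt{\left(\left(-16\right) \left(-6\right)\right)^{2} + 88209} = - \sqrt{96^{2} + 88209} = - \sqrt{9216 + 88209} = - \sqrt{97425} = - 15 \sqrt{433}$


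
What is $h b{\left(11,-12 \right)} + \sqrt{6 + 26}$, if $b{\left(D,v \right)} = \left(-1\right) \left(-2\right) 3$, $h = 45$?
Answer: $270 + 4 \sqrt{2} \approx 275.66$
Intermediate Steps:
$b{\left(D,v \right)} = 6$ ($b{\left(D,v \right)} = 2 \cdot 3 = 6$)
$h b{\left(11,-12 \right)} + \sqrt{6 + 26} = 45 \cdot 6 + \sqrt{6 + 26} = 270 + \sqrt{32} = 270 + 4 \sqrt{2}$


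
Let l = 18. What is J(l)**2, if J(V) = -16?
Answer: 256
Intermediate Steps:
J(l)**2 = (-16)**2 = 256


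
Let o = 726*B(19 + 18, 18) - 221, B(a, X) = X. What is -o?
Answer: -12847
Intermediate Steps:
o = 12847 (o = 726*18 - 221 = 13068 - 221 = 12847)
-o = -1*12847 = -12847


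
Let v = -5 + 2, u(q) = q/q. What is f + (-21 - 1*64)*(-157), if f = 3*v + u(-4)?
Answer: 13337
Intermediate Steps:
u(q) = 1
v = -3
f = -8 (f = 3*(-3) + 1 = -9 + 1 = -8)
f + (-21 - 1*64)*(-157) = -8 + (-21 - 1*64)*(-157) = -8 + (-21 - 64)*(-157) = -8 - 85*(-157) = -8 + 13345 = 13337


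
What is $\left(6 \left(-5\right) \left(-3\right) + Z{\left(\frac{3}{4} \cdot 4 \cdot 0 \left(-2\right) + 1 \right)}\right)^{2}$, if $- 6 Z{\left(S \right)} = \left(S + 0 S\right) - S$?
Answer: $8100$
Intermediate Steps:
$Z{\left(S \right)} = 0$ ($Z{\left(S \right)} = - \frac{\left(S + 0 S\right) - S}{6} = - \frac{\left(S + 0\right) - S}{6} = - \frac{S - S}{6} = \left(- \frac{1}{6}\right) 0 = 0$)
$\left(6 \left(-5\right) \left(-3\right) + Z{\left(\frac{3}{4} \cdot 4 \cdot 0 \left(-2\right) + 1 \right)}\right)^{2} = \left(6 \left(-5\right) \left(-3\right) + 0\right)^{2} = \left(\left(-30\right) \left(-3\right) + 0\right)^{2} = \left(90 + 0\right)^{2} = 90^{2} = 8100$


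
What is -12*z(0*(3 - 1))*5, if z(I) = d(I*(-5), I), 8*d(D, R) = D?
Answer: 0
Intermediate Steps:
d(D, R) = D/8
z(I) = -5*I/8 (z(I) = (I*(-5))/8 = (-5*I)/8 = -5*I/8)
-12*z(0*(3 - 1))*5 = -(-15)*0*(3 - 1)/2*5 = -(-15)*0*2/2*5 = -(-15)*0/2*5 = -12*0*5 = 0*5 = 0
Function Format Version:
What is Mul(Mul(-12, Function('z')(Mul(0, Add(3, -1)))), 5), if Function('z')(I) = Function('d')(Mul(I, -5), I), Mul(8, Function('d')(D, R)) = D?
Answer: 0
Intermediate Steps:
Function('d')(D, R) = Mul(Rational(1, 8), D)
Function('z')(I) = Mul(Rational(-5, 8), I) (Function('z')(I) = Mul(Rational(1, 8), Mul(I, -5)) = Mul(Rational(1, 8), Mul(-5, I)) = Mul(Rational(-5, 8), I))
Mul(Mul(-12, Function('z')(Mul(0, Add(3, -1)))), 5) = Mul(Mul(-12, Mul(Rational(-5, 8), Mul(0, Add(3, -1)))), 5) = Mul(Mul(-12, Mul(Rational(-5, 8), Mul(0, 2))), 5) = Mul(Mul(-12, Mul(Rational(-5, 8), 0)), 5) = Mul(Mul(-12, 0), 5) = Mul(0, 5) = 0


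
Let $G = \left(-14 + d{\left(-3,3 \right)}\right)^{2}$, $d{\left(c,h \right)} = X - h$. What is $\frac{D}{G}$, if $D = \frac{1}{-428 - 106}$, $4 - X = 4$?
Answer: $- \frac{1}{154326} \approx -6.4798 \cdot 10^{-6}$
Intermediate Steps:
$X = 0$ ($X = 4 - 4 = 0$)
$d{\left(c,h \right)} = - h$ ($d{\left(c,h \right)} = 0 - h = - h$)
$G = 289$ ($G = \left(-14 - 3\right)^{2} = \left(-17\right)^{2} = 289$)
$D = - \frac{1}{534}$ ($D = \frac{1}{-534} = - \frac{1}{534} \approx -0.0018727$)
$\frac{D}{G} = - \frac{1}{534 \cdot 289} = \left(- \frac{1}{534}\right) \frac{1}{289} = - \frac{1}{154326}$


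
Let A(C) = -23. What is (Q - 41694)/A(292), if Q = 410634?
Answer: -368940/23 ≈ -16041.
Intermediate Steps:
(Q - 41694)/A(292) = (410634 - 41694)/(-23) = 368940*(-1/23) = -368940/23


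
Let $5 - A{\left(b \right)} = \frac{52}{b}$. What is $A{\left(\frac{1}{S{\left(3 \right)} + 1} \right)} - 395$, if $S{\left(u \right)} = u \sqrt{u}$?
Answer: $-442 - 156 \sqrt{3} \approx -712.2$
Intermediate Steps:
$S{\left(u \right)} = u^{\frac{3}{2}}$
$A{\left(b \right)} = 5 - \frac{52}{b}$
$A{\left(\frac{1}{S{\left(3 \right)} + 1} \right)} - 395 = \left(5 - \frac{52}{\frac{1}{3^{\frac{3}{2}} + 1}}\right) - 395 = \left(5 - \frac{52}{\frac{1}{3 \sqrt{3} + 1}}\right) - 395 = \left(5 - \frac{52}{\frac{1}{1 + 3 \sqrt{3}}}\right) - 395 = \left(5 - 52 \left(1 + 3 \sqrt{3}\right)\right) - 395 = \left(5 - \left(52 + 156 \sqrt{3}\right)\right) - 395 = \left(-47 - 156 \sqrt{3}\right) - 395 = -442 - 156 \sqrt{3}$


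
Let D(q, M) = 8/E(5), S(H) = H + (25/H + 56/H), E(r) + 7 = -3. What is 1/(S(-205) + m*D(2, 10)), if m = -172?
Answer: -205/13898 ≈ -0.014750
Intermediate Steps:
E(r) = -10 (E(r) = -7 - 3 = -10)
S(H) = H + 81/H
D(q, M) = -⅘ (D(q, M) = 8/(-10) = 8*(-⅒) = -⅘)
1/(S(-205) + m*D(2, 10)) = 1/((-205 + 81/(-205)) - 172*(-⅘)) = 1/((-205 + 81*(-1/205)) + 688/5) = 1/((-205 - 81/205) + 688/5) = 1/(-42106/205 + 688/5) = 1/(-13898/205) = -205/13898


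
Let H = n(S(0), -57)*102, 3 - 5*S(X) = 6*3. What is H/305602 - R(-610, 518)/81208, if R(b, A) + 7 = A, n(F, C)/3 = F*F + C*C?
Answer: 40401995281/12408663608 ≈ 3.2560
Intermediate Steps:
S(X) = -3 (S(X) = ⅗ - 6*3/5 = ⅗ - ⅕*18 = ⅗ - 18/5 = -3)
n(F, C) = 3*C² + 3*F² (n(F, C) = 3*(F*F + C*C) = 3*(F² + C²) = 3*(C² + F²) = 3*C² + 3*F²)
R(b, A) = -7 + A
H = 996948 (H = (3*(-57)² + 3*(-3)²)*102 = (3*3249 + 3*9)*102 = (9747 + 27)*102 = 9774*102 = 996948)
H/305602 - R(-610, 518)/81208 = 996948/305602 - (-7 + 518)/81208 = 996948*(1/305602) - 1*511*(1/81208) = 498474/152801 - 511*1/81208 = 498474/152801 - 511/81208 = 40401995281/12408663608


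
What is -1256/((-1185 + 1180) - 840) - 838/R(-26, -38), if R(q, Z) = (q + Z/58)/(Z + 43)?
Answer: 103646838/653185 ≈ 158.68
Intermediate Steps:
R(q, Z) = (q + Z/58)/(43 + Z) (R(q, Z) = (q + Z*(1/58))/(43 + Z) = (q + Z/58)/(43 + Z))
-1256/((-1185 + 1180) - 840) - 838/R(-26, -38) = -1256/((-1185 + 1180) - 840) - 838*(43 - 38)/(-26 + (1/58)*(-38)) = -1256/(-5 - 840) - 838*5/(-26 - 19/29) = -1256/(-845) - 838/((⅕)*(-773/29)) = -1256*(-1/845) - 838/(-773/145) = 1256/845 - 838*(-145/773) = 1256/845 + 121510/773 = 103646838/653185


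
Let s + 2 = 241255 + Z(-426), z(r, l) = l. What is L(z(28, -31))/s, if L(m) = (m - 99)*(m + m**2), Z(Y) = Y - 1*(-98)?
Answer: -4836/9637 ≈ -0.50182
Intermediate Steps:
Z(Y) = 98 + Y (Z(Y) = Y + 98 = 98 + Y)
L(m) = (-99 + m)*(m + m**2)
s = 240925 (s = -2 + (241255 + (98 - 426)) = -2 + (241255 - 328) = -2 + 240927 = 240925)
L(z(28, -31))/s = -31*(-99 + (-31)**2 - 98*(-31))/240925 = -31*(-99 + 961 + 3038)*(1/240925) = -31*3900*(1/240925) = -120900*1/240925 = -4836/9637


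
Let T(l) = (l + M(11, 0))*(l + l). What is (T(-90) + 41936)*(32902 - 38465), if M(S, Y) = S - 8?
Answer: -320406548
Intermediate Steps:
M(S, Y) = -8 + S
T(l) = 2*l*(3 + l) (T(l) = (l + (-8 + 11))*(l + l) = (l + 3)*(2*l) = (3 + l)*(2*l) = 2*l*(3 + l))
(T(-90) + 41936)*(32902 - 38465) = (2*(-90)*(3 - 90) + 41936)*(32902 - 38465) = (2*(-90)*(-87) + 41936)*(-5563) = (15660 + 41936)*(-5563) = 57596*(-5563) = -320406548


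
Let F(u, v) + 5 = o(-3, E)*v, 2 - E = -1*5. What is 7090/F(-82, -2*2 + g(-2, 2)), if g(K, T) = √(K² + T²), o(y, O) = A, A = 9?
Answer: -290690/1033 - 127620*√2/1033 ≈ -456.12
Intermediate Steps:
E = 7 (E = 2 - (-1)*5 = 2 - 1*(-5) = 2 + 5 = 7)
o(y, O) = 9
F(u, v) = -5 + 9*v
7090/F(-82, -2*2 + g(-2, 2)) = 7090/(-5 + 9*(-2*2 + √((-2)² + 2²))) = 7090/(-5 + 9*(-4 + √(4 + 4))) = 7090/(-5 + 9*(-4 + √8)) = 7090/(-5 + 9*(-4 + 2*√2)) = 7090/(-5 + (-36 + 18*√2)) = 7090/(-41 + 18*√2)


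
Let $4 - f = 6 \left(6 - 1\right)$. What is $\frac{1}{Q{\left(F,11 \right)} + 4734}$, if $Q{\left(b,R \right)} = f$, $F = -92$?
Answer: $\frac{1}{4708} \approx 0.0002124$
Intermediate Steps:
$f = -26$ ($f = 4 - 6 \left(6 - 1\right) = 4 - 6 \cdot 5 = 4 - 30 = -26$)
$Q{\left(b,R \right)} = -26$
$\frac{1}{Q{\left(F,11 \right)} + 4734} = \frac{1}{-26 + 4734} = \frac{1}{4708}$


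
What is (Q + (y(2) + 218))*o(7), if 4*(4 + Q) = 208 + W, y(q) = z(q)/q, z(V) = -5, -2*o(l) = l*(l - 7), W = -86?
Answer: 0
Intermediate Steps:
o(l) = -l*(-7 + l)/2 (o(l) = -l*(l - 7)/2 = -l*(-7 + l)/2)
y(q) = -5/q
Q = 53/2 (Q = -4 + (208 - 86)/4 = -4 + (¼)*122 = -4 + 61/2 = 53/2 ≈ 26.500)
(Q + (y(2) + 218))*o(7) = (53/2 + (-5/2 + 218))*((½)*7*(7 - 1*7)) = (53/2 + (-5*½ + 218))*((½)*7*(7 - 7)) = (53/2 + (-5/2 + 218))*((½)*7*0) = (53/2 + 431/2)*0 = 242*0 = 0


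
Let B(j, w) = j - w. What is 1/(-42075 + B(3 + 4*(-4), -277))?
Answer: -1/41811 ≈ -2.3917e-5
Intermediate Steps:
1/(-42075 + B(3 + 4*(-4), -277)) = 1/(-42075 + ((3 + 4*(-4)) - 1*(-277))) = 1/(-42075 + ((3 - 16) + 277)) = 1/(-42075 + (-13 + 277)) = 1/(-42075 + 264) = 1/(-41811) = -1/41811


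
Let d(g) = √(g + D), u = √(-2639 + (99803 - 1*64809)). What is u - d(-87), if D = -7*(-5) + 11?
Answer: 3*√3595 - I*√41 ≈ 179.88 - 6.4031*I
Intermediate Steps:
D = 46 (D = 35 + 11 = 46)
u = 3*√3595 (u = √(-2639 + (99803 - 64809)) = √(-2639 + 34994) = √32355 = 3*√3595 ≈ 179.88)
d(g) = √(46 + g) (d(g) = √(g + 46) = √(46 + g))
u - d(-87) = 3*√3595 - √(46 - 87) = 3*√3595 - √(-41) = 3*√3595 - I*√41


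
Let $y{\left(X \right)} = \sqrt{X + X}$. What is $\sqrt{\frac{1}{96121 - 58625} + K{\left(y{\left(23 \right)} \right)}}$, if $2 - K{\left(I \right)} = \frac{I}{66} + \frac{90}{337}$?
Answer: $\frac{\sqrt{75333336221228382 - 658648391639304 \sqrt{46}}}{208496508} \approx 1.2768$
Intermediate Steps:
$y{\left(X \right)} = \sqrt{2} \sqrt{X}$ ($y{\left(X \right)} = \sqrt{2 X} = \sqrt{2} \sqrt{X}$)
$K{\left(I \right)} = \frac{584}{337} - \frac{I}{66}$ ($K{\left(I \right)} = 2 - \left(\frac{I}{66} + \frac{90}{337}\right) = 2 - \left(\frac{90}{337} + \frac{I}{66}\right) = \frac{584}{337} - \frac{I}{66}$)
$\sqrt{\frac{1}{96121 - 58625} + K{\left(y{\left(23 \right)} \right)}} = \sqrt{\frac{1}{96121 - 58625} + \left(\frac{584}{337} - \frac{\sqrt{2} \sqrt{23}}{66}\right)} = \sqrt{\frac{1}{37496} + \left(\frac{584}{337} - \frac{\sqrt{46}}{66}\right)} = \sqrt{\frac{21898001}{12636152} - \frac{\sqrt{46}}{66}}$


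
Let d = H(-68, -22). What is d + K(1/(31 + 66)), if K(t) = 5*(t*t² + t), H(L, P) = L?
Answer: -62014714/912673 ≈ -67.948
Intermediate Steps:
K(t) = 5*t + 5*t³ (K(t) = 5*(t³ + t) = 5*(t + t³) = 5*t + 5*t³)
d = -68
d + K(1/(31 + 66)) = -68 + 5*(1 + (1/(31 + 66))²)/(31 + 66) = -68 + 5*(1 + (1/97)²)/97 = -68 + 5*(1/97)*(1 + (1/97)²) = -68 + 5*(1/97)*(1 + 1/9409) = -68 + 5*(1/97)*(9410/9409) = -68 + 47050/912673 = -62014714/912673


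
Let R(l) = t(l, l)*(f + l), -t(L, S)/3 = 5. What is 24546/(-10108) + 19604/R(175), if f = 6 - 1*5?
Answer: -16434917/1667820 ≈ -9.8541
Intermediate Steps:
t(L, S) = -15 (t(L, S) = -3*5 = -15)
f = 1 (f = 6 - 5 = 1)
R(l) = -15 - 15*l (R(l) = -15*(1 + l) = -15 - 15*l)
24546/(-10108) + 19604/R(175) = 24546/(-10108) + 19604/(-15 - 15*175) = 24546*(-1/10108) + 19604/(-15 - 2625) = -12273/5054 + 19604/(-2640) = -12273/5054 + 19604*(-1/2640) = -12273/5054 - 4901/660 = -16434917/1667820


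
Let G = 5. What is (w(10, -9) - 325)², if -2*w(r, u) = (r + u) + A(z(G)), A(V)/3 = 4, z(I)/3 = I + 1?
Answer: 439569/4 ≈ 1.0989e+5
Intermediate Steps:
z(I) = 3 + 3*I (z(I) = 3*(I + 1) = 3*(1 + I) = 3 + 3*I)
A(V) = 12 (A(V) = 3*4 = 12)
w(r, u) = -6 - r/2 - u/2 (w(r, u) = -((r + u) + 12)/2 = -(12 + r + u)/2 = -6 - r/2 - u/2)
(w(10, -9) - 325)² = ((-6 - ½*10 - ½*(-9)) - 325)² = ((-6 - 5 + 9/2) - 325)² = (-13/2 - 325)² = (-663/2)² = 439569/4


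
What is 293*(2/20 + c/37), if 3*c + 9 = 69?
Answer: 69441/370 ≈ 187.68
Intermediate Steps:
c = 20 (c = -3 + (⅓)*69 = -3 + 23 = 20)
293*(2/20 + c/37) = 293*(2/20 + 20/37) = 293*(2*(1/20) + 20*(1/37)) = 293*(⅒ + 20/37) = 293*(237/370) = 69441/370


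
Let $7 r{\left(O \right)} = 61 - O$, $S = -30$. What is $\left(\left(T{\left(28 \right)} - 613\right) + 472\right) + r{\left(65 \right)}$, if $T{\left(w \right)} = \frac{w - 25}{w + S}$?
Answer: $- \frac{2003}{14} \approx -143.07$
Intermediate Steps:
$r{\left(O \right)} = \frac{61}{7} - \frac{O}{7}$ ($r{\left(O \right)} = \frac{61 - O}{7} = \frac{61}{7} - \frac{O}{7}$)
$T{\left(w \right)} = \frac{-25 + w}{-30 + w}$ ($T{\left(w \right)} = \frac{w - 25}{w - 30} = \frac{-25 + w}{-30 + w}$)
$\left(\left(T{\left(28 \right)} - 613\right) + 472\right) + r{\left(65 \right)} = \left(\left(\frac{-25 + 28}{-30 + 28} - 613\right) + 472\right) + \left(\frac{61}{7} - \frac{65}{7}\right) = \left(\left(\frac{1}{-2} \cdot 3 - 613\right) + 472\right) + \left(\frac{61}{7} - \frac{65}{7}\right) = \left(\left(\left(- \frac{1}{2}\right) 3 - 613\right) + 472\right) - \frac{4}{7} = \left(\left(- \frac{3}{2} - 613\right) + 472\right) - \frac{4}{7} = \left(- \frac{1229}{2} + 472\right) - \frac{4}{7} = - \frac{285}{2} - \frac{4}{7} = - \frac{2003}{14}$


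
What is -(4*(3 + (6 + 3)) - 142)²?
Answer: -8836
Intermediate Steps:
-(4*(3 + (6 + 3)) - 142)² = -(4*(3 + 9) - 142)² = -(4*12 - 142)² = -(48 - 142)² = -1*(-94)² = -1*8836 = -8836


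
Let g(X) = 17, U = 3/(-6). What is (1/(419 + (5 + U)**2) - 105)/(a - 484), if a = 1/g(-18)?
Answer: 3136177/14454839 ≈ 0.21696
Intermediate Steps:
U = -1/2 (U = 3*(-1/6) = -1/2 ≈ -0.50000)
a = 1/17 ≈ 0.058824
(1/(419 + (5 + U)**2) - 105)/(a - 484) = (1/(419 + (5 - 1/2)**2) - 105)/(1/17 - 484) = (1/(419 + (9/2)**2) - 105)/(-8227/17) = (1/(419 + 81/4) - 105)*(-17/8227) = (1/(1757/4) - 105)*(-17/8227) = (4/1757 - 105)*(-17/8227) = -184481/1757*(-17/8227) = 3136177/14454839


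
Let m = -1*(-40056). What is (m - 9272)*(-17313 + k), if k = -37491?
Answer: -1687086336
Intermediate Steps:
m = 40056
(m - 9272)*(-17313 + k) = (40056 - 9272)*(-17313 - 37491) = 30784*(-54804) = -1687086336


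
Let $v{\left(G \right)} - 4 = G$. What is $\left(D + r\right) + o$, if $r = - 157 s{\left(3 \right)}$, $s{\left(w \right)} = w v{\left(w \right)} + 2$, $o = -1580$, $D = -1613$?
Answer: $-6804$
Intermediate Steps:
$v{\left(G \right)} = 4 + G$
$s{\left(w \right)} = 2 + w \left(4 + w\right)$ ($s{\left(w \right)} = w \left(4 + w\right) + 2 = 2 + w \left(4 + w\right)$)
$r = -3611$ ($r = - 157 \left(2 + 3 \left(4 + 3\right)\right) = - 157 \left(2 + 3 \cdot 7\right) = - 157 \left(2 + 21\right) = \left(-157\right) 23 = -3611$)
$\left(D + r\right) + o = \left(-1613 - 3611\right) - 1580 = -5224 - 1580 = -6804$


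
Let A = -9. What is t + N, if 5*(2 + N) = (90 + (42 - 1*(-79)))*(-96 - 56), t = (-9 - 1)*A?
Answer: -31632/5 ≈ -6326.4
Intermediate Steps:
t = 90 (t = (-9 - 1)*(-9) = -10*(-9) = 90)
N = -32082/5 (N = -2 + ((90 + (42 - 1*(-79)))*(-96 - 56))/5 = -2 + ((90 + (42 + 79))*(-152))/5 = -2 + ((90 + 121)*(-152))/5 = -2 + (211*(-152))/5 = -2 + (⅕)*(-32072) = -2 - 32072/5 = -32082/5 ≈ -6416.4)
t + N = 90 - 32082/5 = -31632/5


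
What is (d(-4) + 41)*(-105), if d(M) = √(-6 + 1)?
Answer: -4305 - 105*I*√5 ≈ -4305.0 - 234.79*I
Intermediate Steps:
d(M) = I*√5 (d(M) = √(-5) = I*√5)
(d(-4) + 41)*(-105) = (I*√5 + 41)*(-105) = (41 + I*√5)*(-105) = -4305 - 105*I*√5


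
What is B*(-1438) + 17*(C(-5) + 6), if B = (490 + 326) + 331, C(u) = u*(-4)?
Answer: -1648944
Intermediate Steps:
C(u) = -4*u
B = 1147 (B = 816 + 331 = 1147)
B*(-1438) + 17*(C(-5) + 6) = 1147*(-1438) + 17*(-4*(-5) + 6) = -1649386 + 17*(20 + 6) = -1649386 + 17*26 = -1649386 + 442 = -1648944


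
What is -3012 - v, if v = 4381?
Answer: -7393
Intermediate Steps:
-3012 - v = -3012 - 1*4381 = -3012 - 4381 = -7393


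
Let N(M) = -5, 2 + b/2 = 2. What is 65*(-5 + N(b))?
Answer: -650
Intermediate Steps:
b = 0 (b = -4 + 2*2 = -4 + 4 = 0)
65*(-5 + N(b)) = 65*(-5 - 5) = 65*(-10) = -650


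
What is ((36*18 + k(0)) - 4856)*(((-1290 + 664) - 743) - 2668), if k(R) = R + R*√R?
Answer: 16987696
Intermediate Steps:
k(R) = R + R^(3/2)
((36*18 + k(0)) - 4856)*(((-1290 + 664) - 743) - 2668) = ((36*18 + (0 + 0^(3/2))) - 4856)*(((-1290 + 664) - 743) - 2668) = ((648 + (0 + 0)) - 4856)*((-626 - 743) - 2668) = ((648 + 0) - 4856)*(-1369 - 2668) = (648 - 4856)*(-4037) = -4208*(-4037) = 16987696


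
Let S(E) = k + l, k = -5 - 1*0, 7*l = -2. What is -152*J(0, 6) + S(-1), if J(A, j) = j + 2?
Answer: -8549/7 ≈ -1221.3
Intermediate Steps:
l = -2/7 (l = (1/7)*(-2) = -2/7 ≈ -0.28571)
k = -5 (k = -5 + 0 = -5)
J(A, j) = 2 + j
S(E) = -37/7 (S(E) = -5 - 2/7 = -37/7)
-152*J(0, 6) + S(-1) = -152*(2 + 6) - 37/7 = -152*8 - 37/7 = -1216 - 37/7 = -8549/7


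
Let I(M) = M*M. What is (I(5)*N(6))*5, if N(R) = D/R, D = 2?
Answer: 125/3 ≈ 41.667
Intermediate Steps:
N(R) = 2/R
I(M) = M²
(I(5)*N(6))*5 = (5²*(2/6))*5 = (25*(2*(⅙)))*5 = (25*(⅓))*5 = (25/3)*5 = 125/3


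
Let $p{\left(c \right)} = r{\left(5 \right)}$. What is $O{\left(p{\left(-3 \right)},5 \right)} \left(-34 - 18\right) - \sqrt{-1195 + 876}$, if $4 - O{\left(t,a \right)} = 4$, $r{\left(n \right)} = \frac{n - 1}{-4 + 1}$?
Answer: $- i \sqrt{319} \approx - 17.861 i$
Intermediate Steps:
$r{\left(n \right)} = \frac{1}{3} - \frac{n}{3}$ ($r{\left(n \right)} = \frac{-1 + n}{-3} = \left(-1 + n\right) \left(- \frac{1}{3}\right) = \frac{1}{3} - \frac{n}{3}$)
$p{\left(c \right)} = - \frac{4}{3}$ ($p{\left(c \right)} = \frac{1}{3} - \frac{5}{3} = - \frac{4}{3}$)
$O{\left(t,a \right)} = 0$ ($O{\left(t,a \right)} = 4 - 4 = 0$)
$O{\left(p{\left(-3 \right)},5 \right)} \left(-34 - 18\right) - \sqrt{-1195 + 876} = 0 \left(-34 - 18\right) - \sqrt{-1195 + 876} = 0 \left(-52\right) - \sqrt{-319} = 0 - i \sqrt{319} = - i \sqrt{319}$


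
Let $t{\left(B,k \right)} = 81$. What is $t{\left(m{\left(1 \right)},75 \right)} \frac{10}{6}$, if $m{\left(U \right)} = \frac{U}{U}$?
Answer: $135$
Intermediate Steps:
$m{\left(U \right)} = 1$
$t{\left(m{\left(1 \right)},75 \right)} \frac{10}{6} = 81 \cdot \frac{10}{6} = 81 \cdot 10 \cdot \frac{1}{6} = 81 \cdot \frac{5}{3} = 135$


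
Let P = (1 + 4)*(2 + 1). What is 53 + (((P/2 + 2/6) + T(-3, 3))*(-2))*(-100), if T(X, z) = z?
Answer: 6659/3 ≈ 2219.7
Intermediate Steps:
P = 15 (P = 5*3 = 15)
53 + (((P/2 + 2/6) + T(-3, 3))*(-2))*(-100) = 53 + (((15/2 + 2/6) + 3)*(-2))*(-100) = 53 + (((15*(½) + 2*(⅙)) + 3)*(-2))*(-100) = 53 + (((15/2 + ⅓) + 3)*(-2))*(-100) = 53 + ((47/6 + 3)*(-2))*(-100) = 53 + ((65/6)*(-2))*(-100) = 53 - 65/3*(-100) = 53 + 6500/3 = 6659/3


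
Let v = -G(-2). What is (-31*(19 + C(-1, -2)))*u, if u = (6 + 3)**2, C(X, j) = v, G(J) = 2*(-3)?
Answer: -62775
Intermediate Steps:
G(J) = -6
v = 6 (v = -1*(-6) = 6)
C(X, j) = 6
u = 81 (u = 9**2 = 81)
(-31*(19 + C(-1, -2)))*u = -31*(19 + 6)*81 = -31*25*81 = -775*81 = -62775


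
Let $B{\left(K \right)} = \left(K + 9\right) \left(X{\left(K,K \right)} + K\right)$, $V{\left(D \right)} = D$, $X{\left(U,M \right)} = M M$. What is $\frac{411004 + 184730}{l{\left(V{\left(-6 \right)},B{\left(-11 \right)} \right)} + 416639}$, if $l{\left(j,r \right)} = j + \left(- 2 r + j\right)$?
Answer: $\frac{595734}{417067} \approx 1.4284$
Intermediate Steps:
$X{\left(U,M \right)} = M^{2}$
$B{\left(K \right)} = \left(9 + K\right) \left(K + K^{2}\right)$ ($B{\left(K \right)} = \left(K + 9\right) \left(K^{2} + K\right) = \left(9 + K\right) \left(K + K^{2}\right)$)
$l{\left(j,r \right)} = - 2 r + 2 j$ ($l{\left(j,r \right)} = j + \left(j - 2 r\right) = - 2 r + 2 j$)
$\frac{411004 + 184730}{l{\left(V{\left(-6 \right)},B{\left(-11 \right)} \right)} + 416639} = \frac{411004 + 184730}{\left(- 2 \left(- 11 \left(9 + \left(-11\right)^{2} + 10 \left(-11\right)\right)\right) + 2 \left(-6\right)\right) + 416639} = \frac{595734}{\left(- 2 \left(- 11 \left(9 + 121 - 110\right)\right) - 12\right) + 416639} = \frac{595734}{\left(- 2 \left(\left(-11\right) 20\right) - 12\right) + 416639} = \frac{595734}{\left(\left(-2\right) \left(-220\right) - 12\right) + 416639} = \frac{595734}{\left(440 - 12\right) + 416639} = \frac{595734}{428 + 416639} = \frac{595734}{417067}$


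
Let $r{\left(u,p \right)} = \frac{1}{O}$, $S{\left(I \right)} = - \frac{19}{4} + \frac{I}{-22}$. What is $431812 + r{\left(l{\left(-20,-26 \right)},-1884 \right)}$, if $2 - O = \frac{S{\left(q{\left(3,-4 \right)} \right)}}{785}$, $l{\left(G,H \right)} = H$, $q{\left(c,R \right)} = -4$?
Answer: $\frac{29916401712}{69281} \approx 4.3181 \cdot 10^{5}$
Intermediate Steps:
$S{\left(I \right)} = - \frac{19}{4} - \frac{I}{22}$ ($S{\left(I \right)} = \left(-19\right) \frac{1}{4} + I \left(- \frac{1}{22}\right) = - \frac{19}{4} - \frac{I}{22}$)
$O = \frac{69281}{34540}$ ($O = 2 - \frac{- \frac{19}{4} - - \frac{2}{11}}{785} = 2 - \left(- \frac{19}{4} + \frac{2}{11}\right) \frac{1}{785} = 2 - \left(- \frac{201}{44}\right) \frac{1}{785} = 2 - - \frac{201}{34540} = 2 + \frac{201}{34540} = \frac{69281}{34540} \approx 2.0058$)
$r{\left(u,p \right)} = \frac{34540}{69281}$ ($r{\left(u,p \right)} = \frac{1}{\frac{69281}{34540}} = \frac{34540}{69281}$)
$431812 + r{\left(l{\left(-20,-26 \right)},-1884 \right)} = 431812 + \frac{34540}{69281} = \frac{29916401712}{69281}$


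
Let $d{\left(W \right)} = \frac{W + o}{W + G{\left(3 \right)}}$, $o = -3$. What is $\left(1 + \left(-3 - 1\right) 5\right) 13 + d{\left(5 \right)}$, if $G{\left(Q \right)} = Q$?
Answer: $- \frac{987}{4} \approx -246.75$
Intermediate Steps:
$d{\left(W \right)} = \frac{-3 + W}{3 + W}$ ($d{\left(W \right)} = \frac{W - 3}{W + 3} = \frac{-3 + W}{3 + W}$)
$\left(1 + \left(-3 - 1\right) 5\right) 13 + d{\left(5 \right)} = \left(1 + \left(-3 - 1\right) 5\right) 13 + \frac{-3 + 5}{3 + 5} = \left(1 + \left(-3 - 1\right) 5\right) 13 + \frac{1}{8} \cdot 2 = \left(1 - 20\right) 13 + \frac{1}{8} \cdot 2 = \left(1 - 20\right) 13 + \frac{1}{4} = \left(-19\right) 13 + \frac{1}{4} = -247 + \frac{1}{4} = - \frac{987}{4}$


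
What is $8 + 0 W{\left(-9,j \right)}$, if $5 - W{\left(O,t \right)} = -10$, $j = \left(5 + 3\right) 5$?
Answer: $8$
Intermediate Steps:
$j = 40$ ($j = 8 \cdot 5 = 40$)
$W{\left(O,t \right)} = 15$ ($W{\left(O,t \right)} = 5 - -10 = 5 + 10 = 15$)
$8 + 0 W{\left(-9,j \right)} = 8 + 0 \cdot 15 = 8 + 0 = 8$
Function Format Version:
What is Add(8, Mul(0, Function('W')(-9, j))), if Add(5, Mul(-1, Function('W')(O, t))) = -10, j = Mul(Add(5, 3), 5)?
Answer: 8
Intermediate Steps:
j = 40 (j = Mul(8, 5) = 40)
Function('W')(O, t) = 15 (Function('W')(O, t) = Add(5, Mul(-1, -10)) = Add(5, 10) = 15)
Add(8, Mul(0, Function('W')(-9, j))) = Add(8, Mul(0, 15)) = Add(8, 0) = 8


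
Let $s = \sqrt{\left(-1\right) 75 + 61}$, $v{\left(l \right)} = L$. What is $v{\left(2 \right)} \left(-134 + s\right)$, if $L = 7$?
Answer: $-938 + 7 i \sqrt{14} \approx -938.0 + 26.192 i$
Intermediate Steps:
$v{\left(l \right)} = 7$
$s = i \sqrt{14}$ ($s = \sqrt{-75 + 61} = \sqrt{-14} = i \sqrt{14} \approx 3.7417 i$)
$v{\left(2 \right)} \left(-134 + s\right) = 7 \left(-134 + i \sqrt{14}\right) = -938 + 7 i \sqrt{14}$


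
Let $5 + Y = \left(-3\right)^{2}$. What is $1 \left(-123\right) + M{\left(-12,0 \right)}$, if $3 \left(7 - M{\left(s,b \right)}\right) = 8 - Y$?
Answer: $- \frac{352}{3} \approx -117.33$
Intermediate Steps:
$Y = 4$ ($Y = -5 + \left(-3\right)^{2} = -5 + 9 = 4$)
$M{\left(s,b \right)} = \frac{17}{3}$ ($M{\left(s,b \right)} = 7 - \frac{8 - 4}{3} = 7 - \frac{4}{3} = \frac{17}{3}$)
$1 \left(-123\right) + M{\left(-12,0 \right)} = 1 \left(-123\right) + \frac{17}{3} = -123 + \frac{17}{3} = - \frac{352}{3}$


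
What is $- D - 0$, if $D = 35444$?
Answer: $-35444$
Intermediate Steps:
$- D - 0 = \left(-1\right) 35444 - 0 = -35444 + 0 = -35444$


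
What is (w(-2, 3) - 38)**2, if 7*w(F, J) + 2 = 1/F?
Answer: 288369/196 ≈ 1471.3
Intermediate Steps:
w(F, J) = -2/7 + 1/(7*F)
(w(-2, 3) - 38)**2 = ((1/7)*(1 - 2*(-2))/(-2) - 38)**2 = ((1/7)*(-1/2)*(1 + 4) - 38)**2 = ((1/7)*(-1/2)*5 - 38)**2 = (-5/14 - 38)**2 = (-537/14)**2 = 288369/196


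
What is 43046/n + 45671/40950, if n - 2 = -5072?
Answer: -3926107/532350 ≈ -7.3750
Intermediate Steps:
n = -5070 (n = 2 - 5072 = -5070)
43046/n + 45671/40950 = 43046/(-5070) + 45671/40950 = 43046*(-1/5070) + 45671*(1/40950) = -21523/2535 + 45671/40950 = -3926107/532350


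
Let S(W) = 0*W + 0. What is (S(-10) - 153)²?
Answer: 23409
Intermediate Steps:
S(W) = 0 (S(W) = 0 + 0 = 0)
(S(-10) - 153)² = (0 - 153)² = (-153)² = 23409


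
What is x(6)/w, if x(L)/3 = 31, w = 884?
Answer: 93/884 ≈ 0.10520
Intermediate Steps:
x(L) = 93 (x(L) = 3*31 = 93)
x(6)/w = 93/884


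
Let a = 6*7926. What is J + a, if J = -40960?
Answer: 6596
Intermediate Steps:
a = 47556
J + a = -40960 + 47556 = 6596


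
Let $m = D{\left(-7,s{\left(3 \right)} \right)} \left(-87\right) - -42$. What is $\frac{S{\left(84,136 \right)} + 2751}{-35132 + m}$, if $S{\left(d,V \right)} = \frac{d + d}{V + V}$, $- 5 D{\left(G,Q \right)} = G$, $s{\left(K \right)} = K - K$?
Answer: $- \frac{467775}{5986006} \approx -0.078145$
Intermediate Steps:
$s{\left(K \right)} = 0$
$D{\left(G,Q \right)} = - \frac{G}{5}$
$S{\left(d,V \right)} = \frac{d}{V}$ ($S{\left(d,V \right)} = \frac{2 d}{2 V} = 2 d \frac{1}{2 V} = \frac{d}{V}$)
$m = - \frac{399}{5}$ ($m = \left(- \frac{1}{5}\right) \left(-7\right) \left(-87\right) - -42 = \frac{7}{5} \left(-87\right) + 42 = - \frac{609}{5} + 42 = - \frac{399}{5} \approx -79.8$)
$\frac{S{\left(84,136 \right)} + 2751}{-35132 + m} = \frac{\frac{84}{136} + 2751}{-35132 - \frac{399}{5}} = \frac{84 \cdot \frac{1}{136} + 2751}{- \frac{176059}{5}} = \left(\frac{21}{34} + 2751\right) \left(- \frac{5}{176059}\right) = \frac{93555}{34} \left(- \frac{5}{176059}\right) = - \frac{467775}{5986006}$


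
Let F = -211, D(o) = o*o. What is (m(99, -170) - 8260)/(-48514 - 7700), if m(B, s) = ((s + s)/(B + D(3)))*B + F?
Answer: 13174/84321 ≈ 0.15624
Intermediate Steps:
D(o) = o²
m(B, s) = -211 + 2*B*s/(9 + B) (m(B, s) = ((s + s)/(B + 3²))*B - 211 = ((2*s)/(B + 9))*B - 211 = ((2*s)/(9 + B))*B - 211 = (2*s/(9 + B))*B - 211 = 2*B*s/(9 + B) - 211 = -211 + 2*B*s/(9 + B))
(m(99, -170) - 8260)/(-48514 - 7700) = ((-1899 - 211*99 + 2*99*(-170))/(9 + 99) - 8260)/(-48514 - 7700) = ((-1899 - 20889 - 33660)/108 - 8260)/(-56214) = ((1/108)*(-56448) - 8260)*(-1/56214) = (-1568/3 - 8260)*(-1/56214) = -26348/3*(-1/56214) = 13174/84321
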